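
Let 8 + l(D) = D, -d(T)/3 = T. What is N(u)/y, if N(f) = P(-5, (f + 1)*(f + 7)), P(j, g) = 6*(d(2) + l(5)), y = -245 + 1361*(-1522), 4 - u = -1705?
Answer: 54/2071687 ≈ 2.6066e-5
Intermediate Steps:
u = 1709 (u = 4 - 1*(-1705) = 4 + 1705 = 1709)
d(T) = -3*T
y = -2071687 (y = -245 - 2071442 = -2071687)
l(D) = -8 + D
P(j, g) = -54 (P(j, g) = 6*(-3*2 + (-8 + 5)) = 6*(-6 - 3) = 6*(-9) = -54)
N(f) = -54
N(u)/y = -54/(-2071687) = -54*(-1/2071687) = 54/2071687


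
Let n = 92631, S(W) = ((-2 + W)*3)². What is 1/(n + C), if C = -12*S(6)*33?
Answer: 1/35607 ≈ 2.8084e-5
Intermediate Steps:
S(W) = (-6 + 3*W)²
C = -57024 (C = -108*(-2 + 6)²*33 = -108*4²*33 = -108*16*33 = -12*144*33 = -1728*33 = -57024)
1/(n + C) = 1/(92631 - 57024) = 1/35607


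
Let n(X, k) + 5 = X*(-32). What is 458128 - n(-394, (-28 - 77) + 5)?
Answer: 445525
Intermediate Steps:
n(X, k) = -5 - 32*X (n(X, k) = -5 + X*(-32) = -5 - 32*X)
458128 - n(-394, (-28 - 77) + 5) = 458128 - (-5 - 32*(-394)) = 458128 - (-5 + 12608) = 458128 - 1*12603 = 458128 - 12603 = 445525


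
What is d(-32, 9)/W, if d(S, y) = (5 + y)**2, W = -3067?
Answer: -196/3067 ≈ -0.063906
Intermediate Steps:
d(-32, 9)/W = (5 + 9)**2/(-3067) = 14**2*(-1/3067) = 196*(-1/3067) = -196/3067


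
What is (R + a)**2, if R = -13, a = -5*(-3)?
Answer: 4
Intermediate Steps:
a = 15
(R + a)**2 = (-13 + 15)**2 = 2**2 = 4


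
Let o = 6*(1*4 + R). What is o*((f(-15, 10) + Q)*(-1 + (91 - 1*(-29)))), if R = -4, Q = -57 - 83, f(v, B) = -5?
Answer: 0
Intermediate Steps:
Q = -140
o = 0 (o = 6*(1*4 - 4) = 6*(4 - 4) = 6*0 = 0)
o*((f(-15, 10) + Q)*(-1 + (91 - 1*(-29)))) = 0*((-5 - 140)*(-1 + (91 - 1*(-29)))) = 0*(-145*(-1 + (91 + 29))) = 0*(-145*(-1 + 120)) = 0*(-145*119) = 0*(-17255) = 0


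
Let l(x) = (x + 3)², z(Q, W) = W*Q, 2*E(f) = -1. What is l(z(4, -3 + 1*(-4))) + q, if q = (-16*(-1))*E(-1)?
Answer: 617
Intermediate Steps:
E(f) = -½ (E(f) = (½)*(-1) = -½)
z(Q, W) = Q*W
l(x) = (3 + x)²
q = -8 (q = -16*(-1)*(-½) = 16*(-½) = -8)
l(z(4, -3 + 1*(-4))) + q = (3 + 4*(-3 + 1*(-4)))² - 8 = (3 + 4*(-3 - 4))² - 8 = (3 + 4*(-7))² - 8 = (3 - 28)² - 8 = (-25)² - 8 = 625 - 8 = 617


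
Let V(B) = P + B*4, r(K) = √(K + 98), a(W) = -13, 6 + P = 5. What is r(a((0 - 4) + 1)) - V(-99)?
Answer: 397 + √85 ≈ 406.22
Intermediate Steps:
P = -1 (P = -6 + 5 = -1)
r(K) = √(98 + K)
V(B) = -1 + 4*B (V(B) = -1 + B*4 = -1 + 4*B)
r(a((0 - 4) + 1)) - V(-99) = √(98 - 13) - (-1 + 4*(-99)) = √85 - (-1 - 396) = √85 - 1*(-397) = √85 + 397 = 397 + √85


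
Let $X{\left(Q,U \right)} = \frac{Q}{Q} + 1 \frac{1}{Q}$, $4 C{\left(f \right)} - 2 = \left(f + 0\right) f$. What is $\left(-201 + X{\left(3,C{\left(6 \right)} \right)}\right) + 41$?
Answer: $- \frac{476}{3} \approx -158.67$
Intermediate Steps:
$C{\left(f \right)} = \frac{1}{2} + \frac{f^{2}}{4}$ ($C{\left(f \right)} = \frac{1}{2} + \frac{\left(f + 0\right) f}{4} = \frac{1}{2} + \frac{f f}{4} = \frac{1}{2} + \frac{f^{2}}{4}$)
$X{\left(Q,U \right)} = 1 + \frac{1}{Q}$
$\left(-201 + X{\left(3,C{\left(6 \right)} \right)}\right) + 41 = \left(-201 + \frac{1 + 3}{3}\right) + 41 = \left(-201 + \frac{1}{3} \cdot 4\right) + 41 = \left(-201 + \frac{4}{3}\right) + 41 = - \frac{599}{3} + 41 = - \frac{476}{3}$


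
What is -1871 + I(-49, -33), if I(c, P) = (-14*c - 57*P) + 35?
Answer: 731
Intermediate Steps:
I(c, P) = 35 - 57*P - 14*c (I(c, P) = (-57*P - 14*c) + 35 = 35 - 57*P - 14*c)
-1871 + I(-49, -33) = -1871 + (35 - 57*(-33) - 14*(-49)) = -1871 + (35 + 1881 + 686) = -1871 + 2602 = 731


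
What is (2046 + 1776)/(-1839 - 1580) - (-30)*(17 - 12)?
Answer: 39156/263 ≈ 148.88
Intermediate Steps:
(2046 + 1776)/(-1839 - 1580) - (-30)*(17 - 12) = 3822/(-3419) - (-30)*5 = 3822*(-1/3419) - 1*(-150) = -294/263 + 150 = 39156/263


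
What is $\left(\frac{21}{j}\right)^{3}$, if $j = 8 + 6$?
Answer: $\frac{27}{8} \approx 3.375$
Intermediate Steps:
$j = 14$
$\left(\frac{21}{j}\right)^{3} = \left(\frac{21}{14}\right)^{3} = \left(21 \cdot \frac{1}{14}\right)^{3} = \left(\frac{3}{2}\right)^{3} = \frac{27}{8}$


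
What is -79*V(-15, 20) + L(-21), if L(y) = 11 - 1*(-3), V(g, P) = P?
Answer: -1566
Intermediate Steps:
L(y) = 14 (L(y) = 11 + 3 = 14)
-79*V(-15, 20) + L(-21) = -79*20 + 14 = -1580 + 14 = -1566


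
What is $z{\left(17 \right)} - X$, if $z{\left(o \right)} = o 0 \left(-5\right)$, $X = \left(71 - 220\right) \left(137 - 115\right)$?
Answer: $3278$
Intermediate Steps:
$X = -3278$ ($X = \left(-149\right) 22 = -3278$)
$z{\left(o \right)} = 0$ ($z{\left(o \right)} = 0 \left(-5\right) = 0$)
$z{\left(17 \right)} - X = 0 - -3278 = 0 + 3278 = 3278$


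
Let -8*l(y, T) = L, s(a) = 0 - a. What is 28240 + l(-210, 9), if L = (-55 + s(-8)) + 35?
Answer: 56483/2 ≈ 28242.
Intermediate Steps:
s(a) = -a
L = -12 (L = (-55 - 1*(-8)) + 35 = (-55 + 8) + 35 = -47 + 35 = -12)
l(y, T) = 3/2 (l(y, T) = -⅛*(-12) = 3/2)
28240 + l(-210, 9) = 28240 + 3/2 = 56483/2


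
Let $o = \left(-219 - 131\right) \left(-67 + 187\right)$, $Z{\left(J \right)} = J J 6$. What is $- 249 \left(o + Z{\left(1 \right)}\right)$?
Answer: $10456506$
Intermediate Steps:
$Z{\left(J \right)} = 6 J^{2}$ ($Z{\left(J \right)} = J^{2} \cdot 6 = 6 J^{2}$)
$o = -42000$ ($o = \left(-350\right) 120 = -42000$)
$- 249 \left(o + Z{\left(1 \right)}\right) = - 249 \left(-42000 + 6 \cdot 1^{2}\right) = - 249 \left(-42000 + 6 \cdot 1\right) = - 249 \left(-42000 + 6\right) = \left(-249\right) \left(-41994\right) = 10456506$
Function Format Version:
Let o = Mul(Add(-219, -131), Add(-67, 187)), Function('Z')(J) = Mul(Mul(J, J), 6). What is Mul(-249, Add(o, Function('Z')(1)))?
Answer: 10456506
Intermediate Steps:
Function('Z')(J) = Mul(6, Pow(J, 2)) (Function('Z')(J) = Mul(Pow(J, 2), 6) = Mul(6, Pow(J, 2)))
o = -42000 (o = Mul(-350, 120) = -42000)
Mul(-249, Add(o, Function('Z')(1))) = Mul(-249, Add(-42000, Mul(6, Pow(1, 2)))) = Mul(-249, Add(-42000, Mul(6, 1))) = Mul(-249, Add(-42000, 6)) = Mul(-249, -41994) = 10456506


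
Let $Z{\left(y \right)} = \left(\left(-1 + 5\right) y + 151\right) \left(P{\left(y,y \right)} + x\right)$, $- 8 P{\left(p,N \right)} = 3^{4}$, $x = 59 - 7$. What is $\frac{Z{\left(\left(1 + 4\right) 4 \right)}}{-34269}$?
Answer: $- \frac{25795}{91384} \approx -0.28227$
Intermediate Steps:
$x = 52$ ($x = 59 - 7 = 52$)
$P{\left(p,N \right)} = - \frac{81}{8}$ ($P{\left(p,N \right)} = - \frac{3^{4}}{8} = \left(- \frac{1}{8}\right) 81 = - \frac{81}{8}$)
$Z{\left(y \right)} = \frac{50585}{8} + \frac{335 y}{2}$ ($Z{\left(y \right)} = \left(\left(-1 + 5\right) y + 151\right) \left(- \frac{81}{8} + 52\right) = \left(4 y + 151\right) \frac{335}{8} = \left(151 + 4 y\right) \frac{335}{8} = \frac{50585}{8} + \frac{335 y}{2}$)
$\frac{Z{\left(\left(1 + 4\right) 4 \right)}}{-34269} = \frac{\frac{50585}{8} + \frac{335 \left(1 + 4\right) 4}{2}}{-34269} = \left(\frac{50585}{8} + \frac{335 \cdot 5 \cdot 4}{2}\right) \left(- \frac{1}{34269}\right) = \left(\frac{50585}{8} + \frac{335}{2} \cdot 20\right) \left(- \frac{1}{34269}\right) = \left(\frac{50585}{8} + 3350\right) \left(- \frac{1}{34269}\right) = \frac{77385}{8} \left(- \frac{1}{34269}\right) = - \frac{25795}{91384}$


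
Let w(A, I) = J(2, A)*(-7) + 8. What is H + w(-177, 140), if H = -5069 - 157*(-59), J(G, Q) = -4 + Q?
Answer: 5469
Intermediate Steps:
w(A, I) = 36 - 7*A (w(A, I) = (-4 + A)*(-7) + 8 = (28 - 7*A) + 8 = 36 - 7*A)
H = 4194 (H = -5069 + 9263 = 4194)
H + w(-177, 140) = 4194 + (36 - 7*(-177)) = 4194 + (36 + 1239) = 4194 + 1275 = 5469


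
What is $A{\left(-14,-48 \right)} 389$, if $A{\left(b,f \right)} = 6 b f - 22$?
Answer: $1559890$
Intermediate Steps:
$A{\left(b,f \right)} = -22 + 6 b f$ ($A{\left(b,f \right)} = 6 b f - 22 = -22 + 6 b f$)
$A{\left(-14,-48 \right)} 389 = \left(-22 + 6 \left(-14\right) \left(-48\right)\right) 389 = \left(-22 + 4032\right) 389 = 4010 \cdot 389 = 1559890$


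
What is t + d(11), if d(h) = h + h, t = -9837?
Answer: -9815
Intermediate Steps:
d(h) = 2*h
t + d(11) = -9837 + 2*11 = -9837 + 22 = -9815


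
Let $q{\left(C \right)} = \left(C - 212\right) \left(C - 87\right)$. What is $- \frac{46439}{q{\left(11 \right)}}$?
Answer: $- \frac{46439}{15276} \approx -3.04$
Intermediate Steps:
$q{\left(C \right)} = \left(-212 + C\right) \left(-87 + C\right)$
$- \frac{46439}{q{\left(11 \right)}} = - \frac{46439}{18444 + 11^{2} - 3289} = - \frac{46439}{18444 + 121 - 3289} = - \frac{46439}{15276}$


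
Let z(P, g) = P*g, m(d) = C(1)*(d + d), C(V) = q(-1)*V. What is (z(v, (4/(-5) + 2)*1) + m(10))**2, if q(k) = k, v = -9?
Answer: 23716/25 ≈ 948.64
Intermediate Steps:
C(V) = -V
m(d) = -2*d (m(d) = (-1*1)*(d + d) = -2*d)
(z(v, (4/(-5) + 2)*1) + m(10))**2 = (-9*(4/(-5) + 2) - 2*10)**2 = (-9*(4*(-1/5) + 2) - 20)**2 = (-9*(-4/5 + 2) - 20)**2 = (-54/5 - 20)**2 = (-154/5)**2 = 23716/25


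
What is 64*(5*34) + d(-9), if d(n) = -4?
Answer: 10876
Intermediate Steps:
64*(5*34) + d(-9) = 64*(5*34) - 4 = 64*170 - 4 = 10880 - 4 = 10876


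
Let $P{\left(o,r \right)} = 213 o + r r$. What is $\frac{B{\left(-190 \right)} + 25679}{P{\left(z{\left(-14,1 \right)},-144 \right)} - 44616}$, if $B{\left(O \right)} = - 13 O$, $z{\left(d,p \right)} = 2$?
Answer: $- \frac{9383}{7818} \approx -1.2002$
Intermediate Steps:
$P{\left(o,r \right)} = r^{2} + 213 o$ ($P{\left(o,r \right)} = 213 o + r^{2} = r^{2} + 213 o$)
$\frac{B{\left(-190 \right)} + 25679}{P{\left(z{\left(-14,1 \right)},-144 \right)} - 44616} = \frac{\left(-13\right) \left(-190\right) + 25679}{\left(\left(-144\right)^{2} + 213 \cdot 2\right) - 44616} = \frac{2470 + 25679}{\left(20736 + 426\right) - 44616} = \frac{28149}{21162 - 44616} = \frac{28149}{-23454} = 28149 \left(- \frac{1}{23454}\right) = - \frac{9383}{7818}$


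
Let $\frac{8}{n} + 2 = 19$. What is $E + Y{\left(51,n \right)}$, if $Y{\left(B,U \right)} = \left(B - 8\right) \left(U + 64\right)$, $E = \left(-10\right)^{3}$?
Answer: $\frac{30128}{17} \approx 1772.2$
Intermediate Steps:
$n = \frac{8}{17}$ ($n = \frac{8}{-2 + 19} = \frac{8}{17} \approx 0.47059$)
$E = -1000$
$Y{\left(B,U \right)} = \left(-8 + B\right) \left(64 + U\right)$
$E + Y{\left(51,n \right)} = -1000 + \left(-512 - \frac{64}{17} + 64 \cdot 51 + 51 \cdot \frac{8}{17}\right) = -1000 + \left(-512 - \frac{64}{17} + 3264 + 24\right) = -1000 + \frac{47128}{17} = \frac{30128}{17}$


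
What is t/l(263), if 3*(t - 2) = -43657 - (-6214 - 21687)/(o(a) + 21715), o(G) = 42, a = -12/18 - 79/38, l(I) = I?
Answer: -316562302/5722091 ≈ -55.323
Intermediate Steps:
a = -313/114 (a = -12*1/18 - 79*1/38 = -2/3 - 79/38 = -313/114 ≈ -2.7456)
t = -316562302/21757 (t = 2 + (-43657 - (-6214 - 21687)/(42 + 21715))/3 = 2 + (-43657 - (-27901)/21757)/3 = 2 + (-43657 - 1*(-27901/21757))/3 = 2 + (-43657 + 27901/21757)/3 = 2 + (1/3)*(-949817448/21757) = 2 - 316605816/21757 = -316562302/21757 ≈ -14550.)
t/l(263) = -316562302/21757/263 = -316562302/21757*1/263 = -316562302/5722091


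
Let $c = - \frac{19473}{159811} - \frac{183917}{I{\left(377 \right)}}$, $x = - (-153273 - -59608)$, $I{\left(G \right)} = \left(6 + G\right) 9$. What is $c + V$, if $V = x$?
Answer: $\frac{51567640561687}{550868517} \approx 93612.0$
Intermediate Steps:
$I{\left(G \right)} = 54 + 9 G$
$x = 93665$ ($x = - (-153273 + 59608) = \left(-1\right) \left(-93665\right) = 93665$)
$V = 93665$
$c = - \frac{29459083118}{550868517}$ ($c = - \frac{19473}{159811} - \frac{183917}{54 + 9 \cdot 377} = \left(-19473\right) \frac{1}{159811} - \frac{183917}{54 + 3393} = - \frac{19473}{159811} - \frac{183917}{3447} = - \frac{29459083118}{550868517} \approx -53.478$)
$c + V = - \frac{29459083118}{550868517} + 93665 = \frac{51567640561687}{550868517}$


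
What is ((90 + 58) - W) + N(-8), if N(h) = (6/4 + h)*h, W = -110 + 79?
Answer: 231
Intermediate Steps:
W = -31
N(h) = h*(3/2 + h) (N(h) = (6*(¼) + h)*h = (3/2 + h)*h = h*(3/2 + h))
((90 + 58) - W) + N(-8) = ((90 + 58) - 1*(-31)) + (½)*(-8)*(3 + 2*(-8)) = (148 + 31) + (½)*(-8)*(3 - 16) = 179 + (½)*(-8)*(-13) = 179 + 52 = 231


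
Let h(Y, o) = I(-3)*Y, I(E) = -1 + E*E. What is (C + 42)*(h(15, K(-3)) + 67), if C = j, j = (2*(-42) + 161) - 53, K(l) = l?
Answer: 12342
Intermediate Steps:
I(E) = -1 + E²
j = 24 (j = (-84 + 161) - 53 = 77 - 53 = 24)
C = 24
h(Y, o) = 8*Y (h(Y, o) = (-1 + (-3)²)*Y = (-1 + 9)*Y = 8*Y)
(C + 42)*(h(15, K(-3)) + 67) = (24 + 42)*(8*15 + 67) = 66*(120 + 67) = 66*187 = 12342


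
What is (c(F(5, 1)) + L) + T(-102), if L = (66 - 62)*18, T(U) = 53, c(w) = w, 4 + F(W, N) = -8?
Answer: 113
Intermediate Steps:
F(W, N) = -12 (F(W, N) = -4 - 8 = -12)
L = 72 (L = 4*18 = 72)
(c(F(5, 1)) + L) + T(-102) = (-12 + 72) + 53 = 60 + 53 = 113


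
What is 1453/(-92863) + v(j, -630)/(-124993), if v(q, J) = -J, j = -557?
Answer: -240118519/11607224959 ≈ -0.020687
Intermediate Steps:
1453/(-92863) + v(j, -630)/(-124993) = 1453/(-92863) - 1*(-630)/(-124993) = 1453*(-1/92863) + 630*(-1/124993) = -1453/92863 - 630/124993 = -240118519/11607224959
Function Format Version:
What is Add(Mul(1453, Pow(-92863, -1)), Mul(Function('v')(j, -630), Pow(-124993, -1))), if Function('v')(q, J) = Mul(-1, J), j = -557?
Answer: Rational(-240118519, 11607224959) ≈ -0.020687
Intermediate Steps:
Add(Mul(1453, Pow(-92863, -1)), Mul(Function('v')(j, -630), Pow(-124993, -1))) = Add(Mul(1453, Pow(-92863, -1)), Mul(Mul(-1, -630), Pow(-124993, -1))) = Add(Mul(1453, Rational(-1, 92863)), Mul(630, Rational(-1, 124993))) = Add(Rational(-1453, 92863), Rational(-630, 124993)) = Rational(-240118519, 11607224959)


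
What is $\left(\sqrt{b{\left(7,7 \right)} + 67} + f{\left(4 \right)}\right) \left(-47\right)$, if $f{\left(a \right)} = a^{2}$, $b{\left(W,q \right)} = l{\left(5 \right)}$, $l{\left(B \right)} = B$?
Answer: $-752 - 282 \sqrt{2} \approx -1150.8$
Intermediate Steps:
$b{\left(W,q \right)} = 5$
$\left(\sqrt{b{\left(7,7 \right)} + 67} + f{\left(4 \right)}\right) \left(-47\right) = \left(\sqrt{5 + 67} + 4^{2}\right) \left(-47\right) = \left(\sqrt{72} + 16\right) \left(-47\right) = \left(6 \sqrt{2} + 16\right) \left(-47\right) = \left(16 + 6 \sqrt{2}\right) \left(-47\right) = -752 - 282 \sqrt{2}$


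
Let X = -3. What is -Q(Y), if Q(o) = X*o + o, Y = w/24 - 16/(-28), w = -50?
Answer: -127/42 ≈ -3.0238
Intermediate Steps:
Y = -127/84 (Y = -50/24 - 16/(-28) = -50*1/24 - 16*(-1/28) = -25/12 + 4/7 = -127/84 ≈ -1.5119)
Q(o) = -2*o (Q(o) = -3*o + o = -2*o)
-Q(Y) = -(-2)*(-127)/84 = -1*127/42 = -127/42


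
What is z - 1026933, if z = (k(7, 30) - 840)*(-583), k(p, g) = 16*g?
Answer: -817053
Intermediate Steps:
z = 209880 (z = (16*30 - 840)*(-583) = (480 - 840)*(-583) = -360*(-583) = 209880)
z - 1026933 = 209880 - 1026933 = -817053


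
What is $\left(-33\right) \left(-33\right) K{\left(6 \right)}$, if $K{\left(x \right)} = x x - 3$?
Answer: $35937$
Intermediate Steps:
$K{\left(x \right)} = -3 + x^{2}$ ($K{\left(x \right)} = x^{2} - 3 = -3 + x^{2}$)
$\left(-33\right) \left(-33\right) K{\left(6 \right)} = \left(-33\right) \left(-33\right) \left(-3 + 6^{2}\right) = 1089 \left(-3 + 36\right) = 1089 \cdot 33 = 35937$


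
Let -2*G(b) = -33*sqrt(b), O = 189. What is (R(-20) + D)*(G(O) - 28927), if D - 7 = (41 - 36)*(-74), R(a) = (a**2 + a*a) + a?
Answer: -12062559 + 41283*sqrt(21)/2 ≈ -1.1968e+7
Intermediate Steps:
R(a) = a + 2*a**2 (R(a) = (a**2 + a**2) + a = 2*a**2 + a = a + 2*a**2)
D = -363 (D = 7 + (41 - 36)*(-74) = 7 + 5*(-74) = 7 - 370 = -363)
G(b) = 33*sqrt(b)/2 (G(b) = -(-33)*sqrt(b)/2 = 33*sqrt(b)/2)
(R(-20) + D)*(G(O) - 28927) = (-20*(1 + 2*(-20)) - 363)*(33*sqrt(189)/2 - 28927) = (-20*(1 - 40) - 363)*(33*(3*sqrt(21))/2 - 28927) = (-20*(-39) - 363)*(99*sqrt(21)/2 - 28927) = (780 - 363)*(-28927 + 99*sqrt(21)/2) = 417*(-28927 + 99*sqrt(21)/2) = -12062559 + 41283*sqrt(21)/2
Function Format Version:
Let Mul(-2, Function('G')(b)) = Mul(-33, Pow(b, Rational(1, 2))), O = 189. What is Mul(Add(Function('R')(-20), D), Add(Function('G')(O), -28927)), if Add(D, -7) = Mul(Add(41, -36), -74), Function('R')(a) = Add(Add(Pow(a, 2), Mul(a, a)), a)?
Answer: Add(-12062559, Mul(Rational(41283, 2), Pow(21, Rational(1, 2)))) ≈ -1.1968e+7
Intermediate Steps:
Function('R')(a) = Add(a, Mul(2, Pow(a, 2))) (Function('R')(a) = Add(Add(Pow(a, 2), Pow(a, 2)), a) = Add(Mul(2, Pow(a, 2)), a) = Add(a, Mul(2, Pow(a, 2))))
D = -363 (D = Add(7, Mul(Add(41, -36), -74)) = Add(7, Mul(5, -74)) = Add(7, -370) = -363)
Function('G')(b) = Mul(Rational(33, 2), Pow(b, Rational(1, 2))) (Function('G')(b) = Mul(Rational(-1, 2), Mul(-33, Pow(b, Rational(1, 2)))) = Mul(Rational(33, 2), Pow(b, Rational(1, 2))))
Mul(Add(Function('R')(-20), D), Add(Function('G')(O), -28927)) = Mul(Add(Mul(-20, Add(1, Mul(2, -20))), -363), Add(Mul(Rational(33, 2), Pow(189, Rational(1, 2))), -28927)) = Mul(Add(Mul(-20, Add(1, -40)), -363), Add(Mul(Rational(33, 2), Mul(3, Pow(21, Rational(1, 2)))), -28927)) = Mul(Add(Mul(-20, -39), -363), Add(Mul(Rational(99, 2), Pow(21, Rational(1, 2))), -28927)) = Mul(Add(780, -363), Add(-28927, Mul(Rational(99, 2), Pow(21, Rational(1, 2))))) = Mul(417, Add(-28927, Mul(Rational(99, 2), Pow(21, Rational(1, 2))))) = Add(-12062559, Mul(Rational(41283, 2), Pow(21, Rational(1, 2))))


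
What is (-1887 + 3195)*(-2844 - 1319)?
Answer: -5445204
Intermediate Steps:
(-1887 + 3195)*(-2844 - 1319) = 1308*(-4163) = -5445204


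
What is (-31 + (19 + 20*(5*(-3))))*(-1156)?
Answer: 360672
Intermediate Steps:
(-31 + (19 + 20*(5*(-3))))*(-1156) = (-31 + (19 + 20*(-15)))*(-1156) = (-31 + (19 - 300))*(-1156) = (-31 - 281)*(-1156) = -312*(-1156) = 360672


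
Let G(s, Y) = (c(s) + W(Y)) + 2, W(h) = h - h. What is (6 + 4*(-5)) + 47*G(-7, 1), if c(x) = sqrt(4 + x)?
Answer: 80 + 47*I*sqrt(3) ≈ 80.0 + 81.406*I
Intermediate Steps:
W(h) = 0
G(s, Y) = 2 + sqrt(4 + s) (G(s, Y) = (sqrt(4 + s) + 0) + 2 = sqrt(4 + s) + 2 = 2 + sqrt(4 + s))
(6 + 4*(-5)) + 47*G(-7, 1) = (6 + 4*(-5)) + 47*(2 + sqrt(4 - 7)) = (6 - 20) + 47*(2 + sqrt(-3)) = -14 + 47*(2 + I*sqrt(3)) = -14 + (94 + 47*I*sqrt(3)) = 80 + 47*I*sqrt(3)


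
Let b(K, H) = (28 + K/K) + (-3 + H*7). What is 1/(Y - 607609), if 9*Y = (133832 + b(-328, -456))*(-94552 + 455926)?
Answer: 3/15737942201 ≈ 1.9062e-10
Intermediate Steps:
b(K, H) = 26 + 7*H (b(K, H) = (28 + 1) + (-3 + 7*H) = 29 + (-3 + 7*H) = 26 + 7*H)
Y = 15739765028/3 (Y = ((133832 + (26 + 7*(-456)))*(-94552 + 455926))/9 = ((133832 + (26 - 3192))*361374)/9 = ((133832 - 3166)*361374)/9 = (130666*361374)/9 = (1/9)*47219295084 = 15739765028/3 ≈ 5.2466e+9)
1/(Y - 607609) = 1/(15739765028/3 - 607609) = 1/(15737942201/3) = 3/15737942201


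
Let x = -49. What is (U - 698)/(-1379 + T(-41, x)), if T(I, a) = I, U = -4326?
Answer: 1256/355 ≈ 3.5380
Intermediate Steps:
(U - 698)/(-1379 + T(-41, x)) = (-4326 - 698)/(-1379 - 41) = -5024/(-1420) = -5024*(-1/1420) = 1256/355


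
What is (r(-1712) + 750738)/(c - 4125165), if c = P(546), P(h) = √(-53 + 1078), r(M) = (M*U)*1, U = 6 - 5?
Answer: -308985583929/1701698627620 - 374513*√41/1701698627620 ≈ -0.18158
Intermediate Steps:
U = 1
r(M) = M (r(M) = (M*1)*1 = M*1 = M)
P(h) = 5*√41 (P(h) = √1025 = 5*√41)
c = 5*√41 ≈ 32.016
(r(-1712) + 750738)/(c - 4125165) = (-1712 + 750738)/(5*√41 - 4125165) = 749026/(-4125165 + 5*√41)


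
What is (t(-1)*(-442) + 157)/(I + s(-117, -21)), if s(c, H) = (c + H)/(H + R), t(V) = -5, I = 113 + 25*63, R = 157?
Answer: 160956/114715 ≈ 1.4031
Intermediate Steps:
I = 1688 (I = 113 + 1575 = 1688)
s(c, H) = (H + c)/(157 + H) (s(c, H) = (c + H)/(H + 157) = (H + c)/(157 + H))
(t(-1)*(-442) + 157)/(I + s(-117, -21)) = (-5*(-442) + 157)/(1688 + (-21 - 117)/(157 - 21)) = (2210 + 157)/(1688 - 138/136) = 2367/(1688 + (1/136)*(-138)) = 2367/(1688 - 69/68) = 2367/(114715/68) = 2367*(68/114715) = 160956/114715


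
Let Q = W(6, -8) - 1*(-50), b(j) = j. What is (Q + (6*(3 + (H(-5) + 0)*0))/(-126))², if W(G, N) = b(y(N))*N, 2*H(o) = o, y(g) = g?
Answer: 635209/49 ≈ 12963.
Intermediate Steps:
H(o) = o/2
W(G, N) = N² (W(G, N) = N*N = N²)
Q = 114 (Q = (-8)² - 1*(-50) = 64 + 50 = 114)
(Q + (6*(3 + (H(-5) + 0)*0))/(-126))² = (114 + (6*(3 + ((½)*(-5) + 0)*0))/(-126))² = (114 + (6*(3 + (-5/2 + 0)*0))*(-1/126))² = (114 + (6*(3 - 5/2*0))*(-1/126))² = (114 + (6*(3 + 0))*(-1/126))² = (114 + (6*3)*(-1/126))² = (114 + 18*(-1/126))² = (114 - ⅐)² = (797/7)² = 635209/49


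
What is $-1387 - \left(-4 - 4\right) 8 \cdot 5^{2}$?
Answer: $213$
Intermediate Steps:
$-1387 - \left(-4 - 4\right) 8 \cdot 5^{2} = -1387 - \left(-8\right) 8 \cdot 25 = -1387 - \left(-64\right) 25 = -1387 - -1600 = -1387 + 1600 = 213$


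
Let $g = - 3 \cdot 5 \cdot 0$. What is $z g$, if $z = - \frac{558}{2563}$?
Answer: $0$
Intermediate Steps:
$z = - \frac{558}{2563}$ ($z = \left(-558\right) \frac{1}{2563} = - \frac{558}{2563} \approx -0.21771$)
$g = 0$ ($g = \left(-3\right) 0 = 0$)
$z g = \left(- \frac{558}{2563}\right) 0 = 0$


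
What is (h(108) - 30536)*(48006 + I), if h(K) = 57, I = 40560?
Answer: -2699403114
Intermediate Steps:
(h(108) - 30536)*(48006 + I) = (57 - 30536)*(48006 + 40560) = -30479*88566 = -2699403114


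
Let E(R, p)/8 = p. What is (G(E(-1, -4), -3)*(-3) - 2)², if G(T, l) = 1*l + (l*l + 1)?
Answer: 529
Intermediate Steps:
E(R, p) = 8*p
G(T, l) = 1 + l + l² (G(T, l) = l + (l² + 1) = l + (1 + l²) = 1 + l + l²)
(G(E(-1, -4), -3)*(-3) - 2)² = ((1 - 3 + (-3)²)*(-3) - 2)² = ((1 - 3 + 9)*(-3) - 2)² = (7*(-3) - 2)² = (-21 - 2)² = (-23)² = 529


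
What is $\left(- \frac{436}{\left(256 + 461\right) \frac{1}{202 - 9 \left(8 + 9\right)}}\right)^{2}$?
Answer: $\frac{456420496}{514089} \approx 887.82$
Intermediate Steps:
$\left(- \frac{436}{\left(256 + 461\right) \frac{1}{202 - 9 \left(8 + 9\right)}}\right)^{2} = \left(- \frac{436}{717 \frac{1}{202 - 153}}\right)^{2} = \left(- \frac{436}{717 \cdot \frac{1}{49}}\right)^{2} = \left(- \frac{436}{\frac{717}{49}}\right)^{2} = \left(\left(-436\right) \frac{49}{717}\right)^{2} = \left(- \frac{21364}{717}\right)^{2} = \frac{456420496}{514089}$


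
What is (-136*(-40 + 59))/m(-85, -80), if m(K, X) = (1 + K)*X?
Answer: -323/840 ≈ -0.38452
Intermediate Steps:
m(K, X) = X*(1 + K)
(-136*(-40 + 59))/m(-85, -80) = (-136*(-40 + 59))/((-80*(1 - 85))) = (-136*19)/((-80*(-84))) = -2584/6720 = -2584*1/6720 = -323/840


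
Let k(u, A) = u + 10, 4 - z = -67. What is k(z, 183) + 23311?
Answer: 23392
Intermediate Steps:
z = 71 (z = 4 - 1*(-67) = 4 + 67 = 71)
k(u, A) = 10 + u
k(z, 183) + 23311 = (10 + 71) + 23311 = 81 + 23311 = 23392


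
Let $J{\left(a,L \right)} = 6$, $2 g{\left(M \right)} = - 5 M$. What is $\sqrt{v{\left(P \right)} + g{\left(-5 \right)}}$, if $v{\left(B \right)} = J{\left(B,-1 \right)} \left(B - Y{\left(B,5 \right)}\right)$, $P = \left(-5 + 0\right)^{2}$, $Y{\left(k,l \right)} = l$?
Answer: $\frac{\sqrt{530}}{2} \approx 11.511$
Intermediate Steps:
$g{\left(M \right)} = - \frac{5 M}{2}$ ($g{\left(M \right)} = \frac{\left(-5\right) M}{2} = - \frac{5 M}{2}$)
$P = 25$ ($P = \left(-5\right)^{2} = 25$)
$v{\left(B \right)} = -30 + 6 B$ ($v{\left(B \right)} = 6 \left(B - 5\right) = 6 \left(-5 + B\right) = -30 + 6 B$)
$\sqrt{v{\left(P \right)} + g{\left(-5 \right)}} = \sqrt{\left(-30 + 6 \cdot 25\right) - - \frac{25}{2}} = \sqrt{\left(-30 + 150\right) + \frac{25}{2}} = \sqrt{120 + \frac{25}{2}} = \sqrt{\frac{265}{2}} = \frac{\sqrt{530}}{2}$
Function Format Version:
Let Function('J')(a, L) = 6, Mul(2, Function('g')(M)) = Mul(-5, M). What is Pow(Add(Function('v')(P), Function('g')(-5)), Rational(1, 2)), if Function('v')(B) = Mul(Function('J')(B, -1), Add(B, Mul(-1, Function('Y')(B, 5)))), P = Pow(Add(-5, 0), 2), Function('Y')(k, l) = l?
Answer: Mul(Rational(1, 2), Pow(530, Rational(1, 2))) ≈ 11.511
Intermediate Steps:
Function('g')(M) = Mul(Rational(-5, 2), M) (Function('g')(M) = Mul(Rational(1, 2), Mul(-5, M)) = Mul(Rational(-5, 2), M))
P = 25 (P = Pow(-5, 2) = 25)
Function('v')(B) = Add(-30, Mul(6, B)) (Function('v')(B) = Mul(6, Add(B, Mul(-1, 5))) = Mul(6, Add(B, -5)) = Mul(6, Add(-5, B)) = Add(-30, Mul(6, B)))
Pow(Add(Function('v')(P), Function('g')(-5)), Rational(1, 2)) = Pow(Add(Add(-30, Mul(6, 25)), Mul(Rational(-5, 2), -5)), Rational(1, 2)) = Pow(Add(Add(-30, 150), Rational(25, 2)), Rational(1, 2)) = Pow(Add(120, Rational(25, 2)), Rational(1, 2)) = Pow(Rational(265, 2), Rational(1, 2)) = Mul(Rational(1, 2), Pow(530, Rational(1, 2)))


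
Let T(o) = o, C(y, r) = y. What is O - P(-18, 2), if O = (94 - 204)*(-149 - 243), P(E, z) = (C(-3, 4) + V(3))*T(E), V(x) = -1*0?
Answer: 43066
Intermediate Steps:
V(x) = 0
P(E, z) = -3*E (P(E, z) = (-3 + 0)*E = -3*E)
O = 43120 (O = -110*(-392) = 43120)
O - P(-18, 2) = 43120 - (-3)*(-18) = 43120 - 1*54 = 43120 - 54 = 43066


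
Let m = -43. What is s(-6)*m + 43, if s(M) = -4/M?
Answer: 43/3 ≈ 14.333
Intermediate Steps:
s(-6)*m + 43 = -4/(-6)*(-43) + 43 = -4*(-⅙)*(-43) + 43 = (⅔)*(-43) + 43 = -86/3 + 43 = 43/3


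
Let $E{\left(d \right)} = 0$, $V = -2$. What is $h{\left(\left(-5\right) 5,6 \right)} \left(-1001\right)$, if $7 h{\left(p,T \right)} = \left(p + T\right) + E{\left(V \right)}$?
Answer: $2717$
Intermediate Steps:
$h{\left(p,T \right)} = \frac{T}{7} + \frac{p}{7}$ ($h{\left(p,T \right)} = \frac{\left(p + T\right) + 0}{7} = \frac{\left(T + p\right) + 0}{7} = \frac{T + p}{7} = \frac{T}{7} + \frac{p}{7}$)
$h{\left(\left(-5\right) 5,6 \right)} \left(-1001\right) = \left(\frac{1}{7} \cdot 6 + \frac{\left(-5\right) 5}{7}\right) \left(-1001\right) = \left(\frac{6}{7} + \frac{1}{7} \left(-25\right)\right) \left(-1001\right) = \left(\frac{6}{7} - \frac{25}{7}\right) \left(-1001\right) = \left(- \frac{19}{7}\right) \left(-1001\right) = 2717$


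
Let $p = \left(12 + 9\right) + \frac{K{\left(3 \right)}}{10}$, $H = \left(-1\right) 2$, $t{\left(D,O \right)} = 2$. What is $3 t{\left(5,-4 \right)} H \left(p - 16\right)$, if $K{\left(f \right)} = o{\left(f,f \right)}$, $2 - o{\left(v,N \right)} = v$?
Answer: $- \frac{294}{5} \approx -58.8$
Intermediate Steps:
$o{\left(v,N \right)} = 2 - v$
$H = -2$
$K{\left(f \right)} = 2 - f$
$p = \frac{209}{10}$ ($p = \left(12 + 9\right) + \frac{2 - 3}{10} = 21 + \left(2 - 3\right) \frac{1}{10} = 21 - \frac{1}{10} = \frac{209}{10} \approx 20.9$)
$3 t{\left(5,-4 \right)} H \left(p - 16\right) = 3 \cdot 2 \left(-2\right) \left(\frac{209}{10} - 16\right) = 6 \left(-2\right) \left(\frac{209}{10} - 16\right) = \left(-12\right) \frac{49}{10} = - \frac{294}{5}$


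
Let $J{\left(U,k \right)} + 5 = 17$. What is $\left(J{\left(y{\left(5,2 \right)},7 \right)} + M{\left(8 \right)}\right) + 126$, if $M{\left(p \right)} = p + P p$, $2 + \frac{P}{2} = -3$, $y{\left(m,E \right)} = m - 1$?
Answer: $66$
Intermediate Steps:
$y{\left(m,E \right)} = -1 + m$
$P = -10$ ($P = -4 + 2 \left(-3\right) = -4 - 6 = -10$)
$M{\left(p \right)} = - 9 p$ ($M{\left(p \right)} = p - 10 p = - 9 p$)
$J{\left(U,k \right)} = 12$ ($J{\left(U,k \right)} = -5 + 17 = 12$)
$\left(J{\left(y{\left(5,2 \right)},7 \right)} + M{\left(8 \right)}\right) + 126 = \left(12 - 72\right) + 126 = -60 + 126 = 66$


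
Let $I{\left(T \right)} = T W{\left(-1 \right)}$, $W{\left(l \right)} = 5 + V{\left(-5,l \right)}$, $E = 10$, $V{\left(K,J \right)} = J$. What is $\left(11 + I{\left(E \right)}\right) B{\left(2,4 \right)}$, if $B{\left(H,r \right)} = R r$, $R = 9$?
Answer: $1836$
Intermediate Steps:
$B{\left(H,r \right)} = 9 r$
$W{\left(l \right)} = 5 + l$
$I{\left(T \right)} = 4 T$ ($I{\left(T \right)} = T \left(5 - 1\right) = T 4 = 4 T$)
$\left(11 + I{\left(E \right)}\right) B{\left(2,4 \right)} = \left(11 + 4 \cdot 10\right) 9 \cdot 4 = \left(11 + 40\right) 36 = 51 \cdot 36 = 1836$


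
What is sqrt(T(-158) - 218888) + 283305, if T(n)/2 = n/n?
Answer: 283305 + 191*I*sqrt(6) ≈ 2.8331e+5 + 467.85*I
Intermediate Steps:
T(n) = 2 (T(n) = 2*(n/n) = 2*1 = 2)
sqrt(T(-158) - 218888) + 283305 = sqrt(2 - 218888) + 283305 = sqrt(-218886) + 283305 = 191*I*sqrt(6) + 283305 = 283305 + 191*I*sqrt(6)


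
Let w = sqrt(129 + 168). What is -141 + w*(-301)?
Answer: -141 - 903*sqrt(33) ≈ -5328.3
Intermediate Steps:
w = 3*sqrt(33) (w = sqrt(297) = 3*sqrt(33) ≈ 17.234)
-141 + w*(-301) = -141 + (3*sqrt(33))*(-301) = -141 - 903*sqrt(33)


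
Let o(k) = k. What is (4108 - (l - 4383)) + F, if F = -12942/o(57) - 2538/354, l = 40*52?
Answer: 6924168/1121 ≈ 6176.8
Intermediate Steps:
l = 2080
F = -262563/1121 (F = -12942/57 - 2538/354 = -12942*1/57 - 2538*1/354 = -4314/19 - 423/59 = -262563/1121 ≈ -234.22)
(4108 - (l - 4383)) + F = (4108 - (2080 - 4383)) - 262563/1121 = (4108 - 1*(-2303)) - 262563/1121 = (4108 + 2303) - 262563/1121 = 6411 - 262563/1121 = 6924168/1121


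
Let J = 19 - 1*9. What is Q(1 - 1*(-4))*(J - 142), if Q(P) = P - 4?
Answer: -132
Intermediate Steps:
J = 10 (J = 19 - 9 = 10)
Q(P) = -4 + P
Q(1 - 1*(-4))*(J - 142) = (-4 + (1 - 1*(-4)))*(10 - 142) = (-4 + (1 + 4))*(-132) = (-4 + 5)*(-132) = 1*(-132) = -132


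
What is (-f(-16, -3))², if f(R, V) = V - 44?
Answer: 2209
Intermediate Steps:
f(R, V) = -44 + V
(-f(-16, -3))² = (-(-44 - 3))² = (-1*(-47))² = 47² = 2209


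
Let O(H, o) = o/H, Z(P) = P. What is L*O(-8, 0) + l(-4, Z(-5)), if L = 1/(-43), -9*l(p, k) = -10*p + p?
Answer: -4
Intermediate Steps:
l(p, k) = p (l(p, k) = -(-10*p + p)/9 = -(-1)*p = p)
L = -1/43 ≈ -0.023256
L*O(-8, 0) + l(-4, Z(-5)) = -0/(-8) - 4 = -0*(-1)/8 - 4 = -1/43*0 - 4 = 0 - 4 = -4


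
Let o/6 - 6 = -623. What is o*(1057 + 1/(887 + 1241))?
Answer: -4163448747/1064 ≈ -3.9130e+6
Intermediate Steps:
o = -3702 (o = 36 + 6*(-623) = 36 - 3738 = -3702)
o*(1057 + 1/(887 + 1241)) = -3702*(1057 + 1/(887 + 1241)) = -3702*(1057 + 1/2128) = -3702*2249297/2128 = -4163448747/1064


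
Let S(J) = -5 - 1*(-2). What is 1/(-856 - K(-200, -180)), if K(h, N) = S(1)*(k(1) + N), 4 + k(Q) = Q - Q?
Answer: -1/1408 ≈ -0.00071023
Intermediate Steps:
k(Q) = -4 (k(Q) = -4 + (Q - Q) = -4 + 0 = -4)
S(J) = -3 (S(J) = -5 + 2 = -3)
K(h, N) = 12 - 3*N (K(h, N) = -3*(-4 + N) = 12 - 3*N)
1/(-856 - K(-200, -180)) = 1/(-856 - (12 - 3*(-180))) = 1/(-856 - (12 + 540)) = 1/(-856 - 1*552) = 1/(-856 - 552) = 1/(-1408) = -1/1408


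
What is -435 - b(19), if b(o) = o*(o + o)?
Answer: -1157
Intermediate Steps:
b(o) = 2*o² (b(o) = o*(2*o) = 2*o²)
-435 - b(19) = -435 - 2*19² = -435 - 2*361 = -435 - 1*722 = -435 - 722 = -1157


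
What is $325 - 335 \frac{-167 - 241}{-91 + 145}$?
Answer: $\frac{25705}{9} \approx 2856.1$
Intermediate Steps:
$325 - 335 \frac{-167 - 241}{-91 + 145} = 325 - 335 \left(- \frac{408}{54}\right) = 325 - 335 \left(\left(-408\right) \frac{1}{54}\right) = 325 - - \frac{22780}{9} = 325 + \frac{22780}{9} = \frac{25705}{9}$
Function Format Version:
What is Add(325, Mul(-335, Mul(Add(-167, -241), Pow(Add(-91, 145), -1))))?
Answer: Rational(25705, 9) ≈ 2856.1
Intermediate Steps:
Add(325, Mul(-335, Mul(Add(-167, -241), Pow(Add(-91, 145), -1)))) = Add(325, Mul(-335, Mul(-408, Pow(54, -1)))) = Add(325, Mul(-335, Mul(-408, Rational(1, 54)))) = Add(325, Mul(-335, Rational(-68, 9))) = Add(325, Rational(22780, 9)) = Rational(25705, 9)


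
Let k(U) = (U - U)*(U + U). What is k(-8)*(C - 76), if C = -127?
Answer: 0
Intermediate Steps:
k(U) = 0 (k(U) = 0*(2*U) = 0)
k(-8)*(C - 76) = 0*(-127 - 76) = 0*(-203) = 0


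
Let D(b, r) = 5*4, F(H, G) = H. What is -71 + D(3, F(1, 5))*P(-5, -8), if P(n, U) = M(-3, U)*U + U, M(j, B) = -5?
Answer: 569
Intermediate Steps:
P(n, U) = -4*U (P(n, U) = -5*U + U = -4*U)
D(b, r) = 20
-71 + D(3, F(1, 5))*P(-5, -8) = -71 + 20*(-4*(-8)) = -71 + 20*32 = -71 + 640 = 569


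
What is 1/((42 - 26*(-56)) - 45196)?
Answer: -1/43698 ≈ -2.2884e-5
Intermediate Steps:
1/((42 - 26*(-56)) - 45196) = 1/((42 + 1456) - 45196) = 1/(1498 - 45196) = 1/(-43698) = -1/43698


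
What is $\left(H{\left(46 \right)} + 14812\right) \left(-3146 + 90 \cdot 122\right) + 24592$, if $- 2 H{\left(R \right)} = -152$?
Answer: $116657184$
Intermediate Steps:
$H{\left(R \right)} = 76$ ($H{\left(R \right)} = \left(- \frac{1}{2}\right) \left(-152\right) = 76$)
$\left(H{\left(46 \right)} + 14812\right) \left(-3146 + 90 \cdot 122\right) + 24592 = \left(76 + 14812\right) \left(-3146 + 90 \cdot 122\right) + 24592 = 14888 \left(-3146 + 10980\right) + 24592 = 14888 \cdot 7834 + 24592 = 116632592 + 24592 = 116657184$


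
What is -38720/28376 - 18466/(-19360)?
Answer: -14101749/34334960 ≈ -0.41071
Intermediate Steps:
-38720/28376 - 18466/(-19360) = -38720*1/28376 - 18466*(-1/19360) = -4840/3547 + 9233/9680 = -14101749/34334960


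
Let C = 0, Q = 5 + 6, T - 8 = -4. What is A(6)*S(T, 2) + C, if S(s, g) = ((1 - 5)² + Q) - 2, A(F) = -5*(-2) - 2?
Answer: 200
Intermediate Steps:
T = 4 (T = 8 - 4 = 4)
A(F) = 8 (A(F) = 10 - 2 = 8)
Q = 11
S(s, g) = 25 (S(s, g) = ((1 - 5)² + 11) - 2 = ((-4)² + 11) - 2 = (16 + 11) - 2 = 27 - 2 = 25)
A(6)*S(T, 2) + C = 8*25 + 0 = 200 + 0 = 200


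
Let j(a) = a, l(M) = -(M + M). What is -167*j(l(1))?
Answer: 334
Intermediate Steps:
l(M) = -2*M
-167*j(l(1)) = -(-334) = -167*(-2) = 334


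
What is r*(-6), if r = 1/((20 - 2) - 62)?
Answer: 3/22 ≈ 0.13636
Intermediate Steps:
r = -1/44 (r = 1/(18 - 62) = 1/(-44) = -1/44 ≈ -0.022727)
r*(-6) = -1/44*(-6) = 3/22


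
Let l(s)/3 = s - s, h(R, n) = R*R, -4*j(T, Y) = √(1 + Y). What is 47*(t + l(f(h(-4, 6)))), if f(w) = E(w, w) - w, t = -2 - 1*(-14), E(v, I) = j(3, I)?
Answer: 564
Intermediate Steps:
j(T, Y) = -√(1 + Y)/4
h(R, n) = R²
E(v, I) = -√(1 + I)/4
t = 12 (t = -2 + 14 = 12)
f(w) = -w - √(1 + w)/4 (f(w) = -√(1 + w)/4 - w = -w - √(1 + w)/4)
l(s) = 0 (l(s) = 3*(s - s) = 3*0 = 0)
47*(t + l(f(h(-4, 6)))) = 47*(12 + 0) = 47*12 = 564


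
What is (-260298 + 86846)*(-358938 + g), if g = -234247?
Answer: 102889124620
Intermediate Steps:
(-260298 + 86846)*(-358938 + g) = (-260298 + 86846)*(-358938 - 234247) = -173452*(-593185) = 102889124620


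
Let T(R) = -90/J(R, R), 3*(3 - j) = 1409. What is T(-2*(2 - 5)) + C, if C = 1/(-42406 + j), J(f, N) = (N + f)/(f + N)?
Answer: -11575623/128618 ≈ -90.000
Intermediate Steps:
j = -1400/3 (j = 3 - ⅓*1409 = 3 - 1409/3 = -1400/3 ≈ -466.67)
J(f, N) = 1 (J(f, N) = (N + f)/(N + f) = 1)
T(R) = -90 (T(R) = -90/1 = -90*1 = -90)
C = -3/128618 (C = 1/(-42406 - 1400/3) = 1/(-128618/3) = -3/128618 ≈ -2.3325e-5)
T(-2*(2 - 5)) + C = -90 - 3/128618 = -11575623/128618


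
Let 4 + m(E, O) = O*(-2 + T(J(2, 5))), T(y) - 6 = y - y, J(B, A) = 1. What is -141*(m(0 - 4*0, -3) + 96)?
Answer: -11280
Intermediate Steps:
T(y) = 6 (T(y) = 6 + (y - y) = 6 + 0 = 6)
m(E, O) = -4 + 4*O (m(E, O) = -4 + O*(-2 + 6) = -4 + O*4 = -4 + 4*O)
-141*(m(0 - 4*0, -3) + 96) = -141*((-4 + 4*(-3)) + 96) = -141*((-4 - 12) + 96) = -141*(-16 + 96) = -141*80 = -11280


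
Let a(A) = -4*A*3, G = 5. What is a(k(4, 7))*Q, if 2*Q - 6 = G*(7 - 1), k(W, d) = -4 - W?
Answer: 1728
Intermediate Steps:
Q = 18 (Q = 3 + (5*(7 - 1))/2 = 3 + (5*6)/2 = 3 + (½)*30 = 3 + 15 = 18)
a(A) = -12*A
a(k(4, 7))*Q = -12*(-4 - 1*4)*18 = -12*(-4 - 4)*18 = -12*(-8)*18 = 96*18 = 1728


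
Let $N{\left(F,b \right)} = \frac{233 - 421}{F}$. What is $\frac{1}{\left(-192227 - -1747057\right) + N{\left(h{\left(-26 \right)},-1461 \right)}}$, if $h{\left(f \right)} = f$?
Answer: $\frac{13}{20212884} \approx 6.4315 \cdot 10^{-7}$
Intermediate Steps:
$N{\left(F,b \right)} = - \frac{188}{F}$
$\frac{1}{\left(-192227 - -1747057\right) + N{\left(h{\left(-26 \right)},-1461 \right)}} = \frac{1}{\left(-192227 - -1747057\right) - \frac{188}{-26}} = \frac{1}{\left(-192227 + 1747057\right) - - \frac{94}{13}} = \frac{1}{1554830 + \frac{94}{13}} = \frac{1}{\frac{20212884}{13}} = \frac{13}{20212884}$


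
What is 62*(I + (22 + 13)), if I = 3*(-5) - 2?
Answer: 1116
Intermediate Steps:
I = -17 (I = -15 - 2 = -17)
62*(I + (22 + 13)) = 62*(-17 + (22 + 13)) = 62*(-17 + 35) = 62*18 = 1116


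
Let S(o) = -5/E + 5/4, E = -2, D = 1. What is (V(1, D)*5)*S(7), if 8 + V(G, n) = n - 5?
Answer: -225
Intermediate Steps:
V(G, n) = -13 + n (V(G, n) = -8 + (n - 5) = -8 + (-5 + n) = -13 + n)
S(o) = 15/4 (S(o) = -5/(-2) + 5/4 = -5*(-½) + 5*(¼) = 5/2 + 5/4 = 15/4)
(V(1, D)*5)*S(7) = ((-13 + 1)*5)*(15/4) = -12*5*(15/4) = -60*15/4 = -225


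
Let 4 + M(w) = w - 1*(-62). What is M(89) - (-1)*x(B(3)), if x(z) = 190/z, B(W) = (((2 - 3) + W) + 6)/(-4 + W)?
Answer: 493/4 ≈ 123.25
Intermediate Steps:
B(W) = (5 + W)/(-4 + W) (B(W) = ((-1 + W) + 6)/(-4 + W) = (5 + W)/(-4 + W))
M(w) = 58 + w (M(w) = -4 + (w - 1*(-62)) = -4 + (w + 62) = -4 + (62 + w) = 58 + w)
M(89) - (-1)*x(B(3)) = (58 + 89) - (-1)*190/(((5 + 3)/(-4 + 3))) = 147 - (-1)*190/((8/(-1))) = 147 - (-1)*190/((-1*8)) = 147 - (-1)*190/(-8) = 147 - (-1)*190*(-⅛) = 147 - (-1)*(-95)/4 = 147 - 1*95/4 = 147 - 95/4 = 493/4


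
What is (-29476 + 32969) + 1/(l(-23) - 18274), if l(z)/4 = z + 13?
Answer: 63970801/18314 ≈ 3493.0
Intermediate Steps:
l(z) = 52 + 4*z (l(z) = 4*(z + 13) = 4*(13 + z) = 52 + 4*z)
(-29476 + 32969) + 1/(l(-23) - 18274) = (-29476 + 32969) + 1/((52 + 4*(-23)) - 18274) = 3493 + 1/((52 - 92) - 18274) = 3493 + 1/(-40 - 18274) = 3493 + 1/(-18314) = 3493 - 1/18314 = 63970801/18314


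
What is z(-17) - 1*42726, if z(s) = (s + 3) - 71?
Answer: -42811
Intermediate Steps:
z(s) = -68 + s (z(s) = (3 + s) - 71 = -68 + s)
z(-17) - 1*42726 = (-68 - 17) - 1*42726 = -85 - 42726 = -42811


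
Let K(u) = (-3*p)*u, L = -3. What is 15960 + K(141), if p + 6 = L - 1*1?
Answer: 20190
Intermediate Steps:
p = -10 (p = -6 + (-3 - 1*1) = -6 + (-3 - 1) = -6 - 4 = -10)
K(u) = 30*u (K(u) = (-3*(-10))*u = 30*u)
15960 + K(141) = 15960 + 30*141 = 15960 + 4230 = 20190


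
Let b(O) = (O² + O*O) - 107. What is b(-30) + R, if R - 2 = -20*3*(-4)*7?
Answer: 3375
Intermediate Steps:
b(O) = -107 + 2*O² (b(O) = (O² + O²) - 107 = 2*O² - 107 = -107 + 2*O²)
R = 1682 (R = 2 - 20*3*(-4)*7 = 2 - (-240)*7 = 2 - 20*(-84) = 2 + 1680 = 1682)
b(-30) + R = (-107 + 2*(-30)²) + 1682 = (-107 + 2*900) + 1682 = (-107 + 1800) + 1682 = 1693 + 1682 = 3375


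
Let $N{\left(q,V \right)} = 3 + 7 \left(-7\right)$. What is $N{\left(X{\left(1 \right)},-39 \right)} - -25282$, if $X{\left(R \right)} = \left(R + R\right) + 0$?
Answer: $25236$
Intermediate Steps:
$X{\left(R \right)} = 2 R$ ($X{\left(R \right)} = 2 R + 0 = 2 R$)
$N{\left(q,V \right)} = -46$ ($N{\left(q,V \right)} = 3 - 49 = -46$)
$N{\left(X{\left(1 \right)},-39 \right)} - -25282 = -46 - -25282 = -46 + 25282 = 25236$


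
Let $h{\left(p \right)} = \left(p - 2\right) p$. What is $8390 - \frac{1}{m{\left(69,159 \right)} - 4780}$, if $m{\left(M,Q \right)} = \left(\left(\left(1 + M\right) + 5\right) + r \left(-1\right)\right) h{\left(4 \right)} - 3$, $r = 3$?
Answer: $\frac{35296731}{4207} \approx 8390.0$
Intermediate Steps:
$h{\left(p \right)} = p \left(-2 + p\right)$ ($h{\left(p \right)} = \left(-2 + p\right) p = p \left(-2 + p\right)$)
$m{\left(M,Q \right)} = 21 + 8 M$ ($m{\left(M,Q \right)} = \left(\left(\left(1 + M\right) + 5\right) + 3 \left(-1\right)\right) 4 \left(-2 + 4\right) - 3 = \left(\left(6 + M\right) - 3\right) 4 \cdot 2 - 3 = \left(3 + M\right) 8 - 3 = \left(24 + 8 M\right) - 3 = 21 + 8 M$)
$8390 - \frac{1}{m{\left(69,159 \right)} - 4780} = 8390 - \frac{1}{\left(21 + 8 \cdot 69\right) - 4780} = 8390 - \frac{1}{\left(21 + 552\right) - 4780} = 8390 - \frac{1}{573 - 4780} = 8390 - \frac{1}{-4207} = 8390 - - \frac{1}{4207} = 8390 + \frac{1}{4207} = \frac{35296731}{4207}$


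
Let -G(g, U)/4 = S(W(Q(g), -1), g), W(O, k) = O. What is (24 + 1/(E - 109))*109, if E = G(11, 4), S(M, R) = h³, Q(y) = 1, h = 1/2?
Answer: 572686/219 ≈ 2615.0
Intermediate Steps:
h = ½ (h = 1*(½) = ½ ≈ 0.50000)
S(M, R) = ⅛ (S(M, R) = (½)³ = ⅛)
G(g, U) = -½ (G(g, U) = -4*⅛ = -½)
E = -½ ≈ -0.50000
(24 + 1/(E - 109))*109 = (24 + 1/(-½ - 109))*109 = (24 + 1/(-219/2))*109 = (24 - 2/219)*109 = (5254/219)*109 = 572686/219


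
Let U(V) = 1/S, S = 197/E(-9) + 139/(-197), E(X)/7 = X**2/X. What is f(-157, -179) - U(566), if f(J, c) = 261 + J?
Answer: 4959275/47566 ≈ 104.26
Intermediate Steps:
E(X) = 7*X (E(X) = 7*(X**2/X) = 7*X)
S = -47566/12411 (S = 197/((7*(-9))) + 139/(-197) = 197/(-63) + 139*(-1/197) = 197*(-1/63) - 139/197 = -197/63 - 139/197 = -47566/12411 ≈ -3.8326)
U(V) = -12411/47566 (U(V) = 1/(-47566/12411) = -12411/47566)
f(-157, -179) - U(566) = (261 - 157) - 1*(-12411/47566) = 104 + 12411/47566 = 4959275/47566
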